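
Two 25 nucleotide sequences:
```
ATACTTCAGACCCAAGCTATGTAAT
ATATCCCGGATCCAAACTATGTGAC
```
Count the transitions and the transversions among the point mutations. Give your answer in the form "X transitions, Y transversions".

8 transitions, 0 transversions

Transitions (purine↔purine or pyrimidine↔pyrimidine): 4 C→T, 5 T→C, 6 T→C, 8 A→G, 11 C→T, 16 G→A, 23 A→G, 25 T→C.
Transversions (purine↔pyrimidine): none.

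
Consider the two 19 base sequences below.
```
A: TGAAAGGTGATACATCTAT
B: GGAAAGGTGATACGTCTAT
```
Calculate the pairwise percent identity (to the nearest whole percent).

89%

Mismatches at positions 1, 14 (1-based): 2 of 19.
Identical positions: 17/19 = 89.47% → 89%.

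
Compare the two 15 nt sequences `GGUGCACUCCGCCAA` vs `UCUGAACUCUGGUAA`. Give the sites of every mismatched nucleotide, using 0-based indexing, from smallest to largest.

0, 1, 4, 9, 11, 12

Scanning 0-based: 0: G/U; 1: G/C; 4: C/A; 9: C/U; 11: C/G; 12: C/U.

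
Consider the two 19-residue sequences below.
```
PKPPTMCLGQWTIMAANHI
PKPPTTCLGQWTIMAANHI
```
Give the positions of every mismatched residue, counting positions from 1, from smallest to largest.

Differences at position 6 (M→T).

6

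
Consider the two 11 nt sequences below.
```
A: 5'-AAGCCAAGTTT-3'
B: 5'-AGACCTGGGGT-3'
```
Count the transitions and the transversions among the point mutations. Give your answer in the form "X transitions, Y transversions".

3 transitions, 3 transversions

Mismatches (1-based):
base 2: A→G (purine→purine, transition)
base 3: G→A (purine→purine, transition)
base 6: A→T (purine→pyrimidine, transversion)
base 7: A→G (purine→purine, transition)
base 9: T→G (pyrimidine→purine, transversion)
base 10: T→G (pyrimidine→purine, transversion)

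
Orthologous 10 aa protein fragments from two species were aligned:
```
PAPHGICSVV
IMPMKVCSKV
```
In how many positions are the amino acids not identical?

6

Mismatches (1-based): position 1: P→I; position 2: A→M; position 4: H→M; position 5: G→K; position 6: I→V; position 9: V→K.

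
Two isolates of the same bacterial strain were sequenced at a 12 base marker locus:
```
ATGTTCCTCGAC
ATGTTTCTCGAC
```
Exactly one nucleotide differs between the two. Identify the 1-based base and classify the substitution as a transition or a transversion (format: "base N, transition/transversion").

base 6, transition

The sequences differ only at base 6: C→T (pyrimidine→pyrimidine), a transition.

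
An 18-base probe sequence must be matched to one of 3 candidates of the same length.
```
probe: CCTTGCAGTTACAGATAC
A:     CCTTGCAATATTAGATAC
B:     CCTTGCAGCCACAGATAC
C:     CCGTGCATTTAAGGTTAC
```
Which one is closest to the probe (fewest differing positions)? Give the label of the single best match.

Hamming distances to probe — A: 4; B: 2; C: 5.
Smallest is B with 2 mismatches.

B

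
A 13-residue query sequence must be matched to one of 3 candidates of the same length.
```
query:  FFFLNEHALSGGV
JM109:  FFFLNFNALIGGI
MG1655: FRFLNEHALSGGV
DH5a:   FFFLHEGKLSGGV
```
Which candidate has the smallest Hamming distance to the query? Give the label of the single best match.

Hamming distances to query — JM109: 4; MG1655: 1; DH5a: 3.
Smallest is MG1655 with 1 mismatch.

MG1655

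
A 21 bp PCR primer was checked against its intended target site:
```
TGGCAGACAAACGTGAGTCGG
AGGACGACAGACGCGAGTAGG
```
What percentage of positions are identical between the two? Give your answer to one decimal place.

71.4%

Mismatches at positions 1, 4, 5, 10, 14, 19 (1-based): 6 of 21.
Identical positions: 15/21 = 71.43% → 71.4%.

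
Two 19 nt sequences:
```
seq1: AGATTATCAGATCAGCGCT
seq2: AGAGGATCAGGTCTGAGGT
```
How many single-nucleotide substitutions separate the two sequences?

Mismatches (1-based): position 4: T→G; position 5: T→G; position 11: A→G; position 14: A→T; position 16: C→A; position 18: C→G.

6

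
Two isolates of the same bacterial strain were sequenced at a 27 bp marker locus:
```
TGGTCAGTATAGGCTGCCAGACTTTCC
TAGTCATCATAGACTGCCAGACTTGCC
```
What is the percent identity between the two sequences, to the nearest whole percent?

81%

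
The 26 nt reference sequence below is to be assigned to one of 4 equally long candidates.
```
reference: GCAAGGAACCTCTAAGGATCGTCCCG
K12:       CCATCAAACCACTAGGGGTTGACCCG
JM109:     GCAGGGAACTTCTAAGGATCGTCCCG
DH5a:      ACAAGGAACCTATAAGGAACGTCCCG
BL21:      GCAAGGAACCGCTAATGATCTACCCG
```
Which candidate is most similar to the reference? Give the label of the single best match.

K12 differs at 9 sites; JM109 differs at 2 sites; DH5a differs at 3 sites; BL21 differs at 4 sites. The closest is JM109.

JM109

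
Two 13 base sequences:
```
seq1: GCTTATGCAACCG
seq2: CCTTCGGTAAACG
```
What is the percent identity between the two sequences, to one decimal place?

61.5%

Mismatches at positions 1, 5, 6, 8, 11 (1-based): 5 of 13.
Identical positions: 8/13 = 61.54% → 61.5%.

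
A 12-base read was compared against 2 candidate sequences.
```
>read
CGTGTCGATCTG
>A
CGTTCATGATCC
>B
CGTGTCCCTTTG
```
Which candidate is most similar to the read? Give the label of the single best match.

B

Hamming distances to read — A: 9; B: 3.
Smallest is B with 3 mismatches.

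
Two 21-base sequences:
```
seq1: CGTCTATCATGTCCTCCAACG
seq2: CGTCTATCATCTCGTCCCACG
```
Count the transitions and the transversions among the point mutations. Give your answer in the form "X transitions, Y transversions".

Mismatches (1-based):
position 11: G→C (purine→pyrimidine, transversion)
position 14: C→G (pyrimidine→purine, transversion)
position 18: A→C (purine→pyrimidine, transversion)

0 transitions, 3 transversions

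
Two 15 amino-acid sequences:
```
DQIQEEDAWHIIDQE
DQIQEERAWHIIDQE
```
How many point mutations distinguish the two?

1

The sequences differ at residues 7 (1-based) — 1 in total.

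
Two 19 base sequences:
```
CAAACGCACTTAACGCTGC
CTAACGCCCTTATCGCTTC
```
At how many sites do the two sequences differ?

The sequences differ at sites 2, 8, 13, 18 (1-based) — 4 in total.

4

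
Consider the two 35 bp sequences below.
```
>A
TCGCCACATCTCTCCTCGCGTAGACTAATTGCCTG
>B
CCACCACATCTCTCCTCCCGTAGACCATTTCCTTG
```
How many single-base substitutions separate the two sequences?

Mismatches (1-based): position 1: T→C; position 3: G→A; position 18: G→C; position 26: T→C; position 28: A→T; position 31: G→C; position 33: C→T.

7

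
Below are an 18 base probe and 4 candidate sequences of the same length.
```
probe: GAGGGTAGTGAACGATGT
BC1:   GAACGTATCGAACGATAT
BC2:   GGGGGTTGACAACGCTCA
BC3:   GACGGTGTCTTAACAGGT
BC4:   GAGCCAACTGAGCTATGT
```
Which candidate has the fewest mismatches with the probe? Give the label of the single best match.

Hamming distances to probe — BC1: 5; BC2: 7; BC3: 9; BC4: 6.
Smallest is BC1 with 5 mismatches.

BC1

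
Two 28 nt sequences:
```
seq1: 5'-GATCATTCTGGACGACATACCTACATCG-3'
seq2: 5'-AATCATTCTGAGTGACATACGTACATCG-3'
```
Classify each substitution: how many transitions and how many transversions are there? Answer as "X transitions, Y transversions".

Transitions (purine↔purine or pyrimidine↔pyrimidine): 1 G→A, 11 G→A, 12 A→G, 13 C→T.
Transversions (purine↔pyrimidine): 21 C→G.

4 transitions, 1 transversion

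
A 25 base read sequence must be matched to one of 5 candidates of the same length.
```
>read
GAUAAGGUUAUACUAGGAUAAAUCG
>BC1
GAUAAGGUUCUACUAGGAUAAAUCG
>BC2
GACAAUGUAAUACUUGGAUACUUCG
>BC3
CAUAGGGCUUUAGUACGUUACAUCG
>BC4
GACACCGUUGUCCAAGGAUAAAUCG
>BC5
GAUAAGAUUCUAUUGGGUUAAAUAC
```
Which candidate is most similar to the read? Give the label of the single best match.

Hamming distances to read — BC1: 1; BC2: 6; BC3: 8; BC4: 6; BC5: 7.
Smallest is BC1 with 1 mismatch.

BC1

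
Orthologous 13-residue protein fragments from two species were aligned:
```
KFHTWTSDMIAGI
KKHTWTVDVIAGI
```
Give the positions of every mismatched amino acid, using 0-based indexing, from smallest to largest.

Differences at position 1 (F→K), position 6 (S→V), position 8 (M→V).

1, 6, 8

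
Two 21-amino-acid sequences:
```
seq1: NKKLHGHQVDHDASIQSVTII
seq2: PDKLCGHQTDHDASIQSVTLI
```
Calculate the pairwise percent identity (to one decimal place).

76.2%

5 positions differ (1, 2, 5, 9, 20), so 16 of 21 match: 16/21 = 76.19%.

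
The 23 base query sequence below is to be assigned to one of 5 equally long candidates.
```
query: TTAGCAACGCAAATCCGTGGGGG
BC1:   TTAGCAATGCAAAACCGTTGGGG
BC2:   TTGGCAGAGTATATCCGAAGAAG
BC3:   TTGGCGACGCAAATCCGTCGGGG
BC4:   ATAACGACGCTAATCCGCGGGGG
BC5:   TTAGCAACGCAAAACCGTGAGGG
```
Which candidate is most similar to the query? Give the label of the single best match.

BC5

BC1 differs at 3 sites; BC2 differs at 9 sites; BC3 differs at 3 sites; BC4 differs at 5 sites; BC5 differs at 2 sites. The closest is BC5.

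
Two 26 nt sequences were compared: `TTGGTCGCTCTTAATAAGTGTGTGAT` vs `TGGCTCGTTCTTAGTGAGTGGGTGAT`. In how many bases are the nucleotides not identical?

6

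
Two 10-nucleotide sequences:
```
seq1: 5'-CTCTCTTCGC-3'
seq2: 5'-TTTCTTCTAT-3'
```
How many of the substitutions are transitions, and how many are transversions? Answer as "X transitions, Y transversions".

8 transitions, 0 transversions

Transitions (purine↔purine or pyrimidine↔pyrimidine): 1 C→T, 3 C→T, 4 T→C, 5 C→T, 7 T→C, 8 C→T, 9 G→A, 10 C→T.
Transversions (purine↔pyrimidine): none.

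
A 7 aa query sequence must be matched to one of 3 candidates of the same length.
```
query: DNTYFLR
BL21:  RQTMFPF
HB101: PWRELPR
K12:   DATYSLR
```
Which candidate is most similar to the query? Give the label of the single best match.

BL21 differs at 5 positions; HB101 differs at 6 positions; K12 differs at 2 positions. The closest is K12.

K12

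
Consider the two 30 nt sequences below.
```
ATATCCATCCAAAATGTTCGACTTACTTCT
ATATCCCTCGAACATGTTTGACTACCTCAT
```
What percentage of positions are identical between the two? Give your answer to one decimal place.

8 positions differ (7, 10, 13, 19, 24, 25, 28, 29), so 22 of 30 match: 22/30 = 73.33%.

73.3%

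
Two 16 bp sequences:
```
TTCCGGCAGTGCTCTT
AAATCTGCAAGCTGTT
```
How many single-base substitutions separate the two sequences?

11

Comparing position by position, 11 bases differ: 1 (T/A), 2 (T/A), 3 (C/A), 4 (C/T), 5 (G/C), 6 (G/T), 7 (C/G), 8 (A/C), 9 (G/A), 10 (T/A), 14 (C/G).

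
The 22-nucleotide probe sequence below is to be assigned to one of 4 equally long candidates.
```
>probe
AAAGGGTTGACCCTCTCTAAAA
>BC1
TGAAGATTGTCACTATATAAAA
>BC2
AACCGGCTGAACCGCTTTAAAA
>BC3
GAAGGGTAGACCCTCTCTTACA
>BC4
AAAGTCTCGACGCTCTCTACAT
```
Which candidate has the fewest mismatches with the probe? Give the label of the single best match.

Hamming distances to probe — BC1: 8; BC2: 6; BC3: 4; BC4: 6.
Smallest is BC3 with 4 mismatches.

BC3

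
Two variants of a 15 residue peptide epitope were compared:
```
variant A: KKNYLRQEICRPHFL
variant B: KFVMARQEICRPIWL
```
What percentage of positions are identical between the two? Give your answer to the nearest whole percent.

60%

6 positions differ (2, 3, 4, 5, 13, 14), so 9 of 15 match: 9/15 = 60%.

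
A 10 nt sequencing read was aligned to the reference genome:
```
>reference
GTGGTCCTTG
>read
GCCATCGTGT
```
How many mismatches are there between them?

6

Comparing position by position, 6 positions differ: 2 (T/C), 3 (G/C), 4 (G/A), 7 (C/G), 9 (T/G), 10 (G/T).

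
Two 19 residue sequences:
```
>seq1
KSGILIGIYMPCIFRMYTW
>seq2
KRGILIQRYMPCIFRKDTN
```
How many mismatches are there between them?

6

Comparing position by position, 6 positions differ: 2 (S/R), 7 (G/Q), 8 (I/R), 16 (M/K), 17 (Y/D), 19 (W/N).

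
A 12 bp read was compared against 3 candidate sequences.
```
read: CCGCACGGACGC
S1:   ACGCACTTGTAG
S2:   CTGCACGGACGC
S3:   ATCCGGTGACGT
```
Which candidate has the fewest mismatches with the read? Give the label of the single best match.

S2

S1 differs at 7 bases; S2 differs at 1 base; S3 differs at 7 bases. The closest is S2.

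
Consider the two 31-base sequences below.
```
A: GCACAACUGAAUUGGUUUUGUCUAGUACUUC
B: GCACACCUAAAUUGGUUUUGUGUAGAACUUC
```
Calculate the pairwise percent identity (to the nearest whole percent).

87%

4 positions differ (6, 9, 22, 26), so 27 of 31 match: 27/31 = 87.1%.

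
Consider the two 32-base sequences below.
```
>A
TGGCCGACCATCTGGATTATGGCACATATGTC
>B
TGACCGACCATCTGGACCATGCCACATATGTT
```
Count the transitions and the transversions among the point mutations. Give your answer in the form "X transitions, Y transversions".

4 transitions, 1 transversion

Mismatches (1-based):
base 3: G→A (purine→purine, transition)
base 17: T→C (pyrimidine→pyrimidine, transition)
base 18: T→C (pyrimidine→pyrimidine, transition)
base 22: G→C (purine→pyrimidine, transversion)
base 32: C→T (pyrimidine→pyrimidine, transition)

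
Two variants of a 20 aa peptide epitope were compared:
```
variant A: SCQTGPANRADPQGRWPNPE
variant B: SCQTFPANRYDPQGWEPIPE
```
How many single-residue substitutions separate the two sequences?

Mismatches (1-based): position 5: G→F; position 10: A→Y; position 15: R→W; position 16: W→E; position 18: N→I.

5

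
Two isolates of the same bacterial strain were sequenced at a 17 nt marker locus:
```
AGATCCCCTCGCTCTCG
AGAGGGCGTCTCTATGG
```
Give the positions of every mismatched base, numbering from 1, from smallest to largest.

4, 5, 6, 8, 11, 14, 16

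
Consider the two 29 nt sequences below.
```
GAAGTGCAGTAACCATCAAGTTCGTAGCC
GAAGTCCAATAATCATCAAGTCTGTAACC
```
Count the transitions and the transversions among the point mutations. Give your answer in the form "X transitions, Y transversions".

Mismatches (1-based):
base 6: G→C (purine→pyrimidine, transversion)
base 9: G→A (purine→purine, transition)
base 13: C→T (pyrimidine→pyrimidine, transition)
base 22: T→C (pyrimidine→pyrimidine, transition)
base 23: C→T (pyrimidine→pyrimidine, transition)
base 27: G→A (purine→purine, transition)

5 transitions, 1 transversion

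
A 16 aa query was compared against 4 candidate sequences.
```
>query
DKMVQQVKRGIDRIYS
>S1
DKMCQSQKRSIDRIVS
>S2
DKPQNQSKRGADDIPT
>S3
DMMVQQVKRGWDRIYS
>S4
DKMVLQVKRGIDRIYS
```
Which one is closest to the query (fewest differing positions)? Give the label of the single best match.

S4

Hamming distances to query — S1: 5; S2: 8; S3: 2; S4: 1.
Smallest is S4 with 1 mismatch.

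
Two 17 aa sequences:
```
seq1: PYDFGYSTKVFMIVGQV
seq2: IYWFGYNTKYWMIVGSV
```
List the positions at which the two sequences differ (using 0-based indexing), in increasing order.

0, 2, 6, 9, 10, 15

Scanning 0-based: 0: P/I; 2: D/W; 6: S/N; 9: V/Y; 10: F/W; 15: Q/S.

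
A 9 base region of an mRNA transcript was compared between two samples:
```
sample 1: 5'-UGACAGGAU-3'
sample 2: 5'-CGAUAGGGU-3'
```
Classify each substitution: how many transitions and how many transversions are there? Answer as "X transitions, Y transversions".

Mismatches (1-based):
position 1: U→C (pyrimidine→pyrimidine, transition)
position 4: C→U (pyrimidine→pyrimidine, transition)
position 8: A→G (purine→purine, transition)

3 transitions, 0 transversions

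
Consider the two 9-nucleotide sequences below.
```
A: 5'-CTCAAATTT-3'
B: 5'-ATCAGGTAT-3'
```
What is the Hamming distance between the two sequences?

4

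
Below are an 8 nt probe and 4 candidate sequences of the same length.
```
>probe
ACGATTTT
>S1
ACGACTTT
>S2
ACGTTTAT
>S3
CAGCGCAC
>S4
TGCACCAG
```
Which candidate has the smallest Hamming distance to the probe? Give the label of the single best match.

S1

S1 differs at 1 position; S2 differs at 2 positions; S3 differs at 7 positions; S4 differs at 7 positions. The closest is S1.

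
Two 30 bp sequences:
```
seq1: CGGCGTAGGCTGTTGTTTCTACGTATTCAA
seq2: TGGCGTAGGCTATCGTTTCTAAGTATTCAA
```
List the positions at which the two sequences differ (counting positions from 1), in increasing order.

Scanning 1-based: 1: C/T; 12: G/A; 14: T/C; 22: C/A.

1, 12, 14, 22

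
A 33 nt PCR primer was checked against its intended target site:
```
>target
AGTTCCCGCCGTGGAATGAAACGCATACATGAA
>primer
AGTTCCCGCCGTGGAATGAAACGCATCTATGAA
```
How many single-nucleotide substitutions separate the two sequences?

2

Comparing position by position, 2 positions differ: 27 (A/C), 28 (C/T).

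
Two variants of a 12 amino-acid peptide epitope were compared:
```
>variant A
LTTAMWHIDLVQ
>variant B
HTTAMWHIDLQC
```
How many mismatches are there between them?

Comparing position by position, 3 residues differ: 1 (L/H), 11 (V/Q), 12 (Q/C).

3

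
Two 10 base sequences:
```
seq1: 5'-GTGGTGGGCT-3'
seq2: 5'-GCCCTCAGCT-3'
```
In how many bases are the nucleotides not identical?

5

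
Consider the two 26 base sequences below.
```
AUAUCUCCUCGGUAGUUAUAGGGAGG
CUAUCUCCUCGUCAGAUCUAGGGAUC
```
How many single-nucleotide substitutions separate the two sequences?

Comparing position by position, 7 bases differ: 1 (A/C), 12 (G/U), 13 (U/C), 16 (U/A), 18 (A/C), 25 (G/U), 26 (G/C).

7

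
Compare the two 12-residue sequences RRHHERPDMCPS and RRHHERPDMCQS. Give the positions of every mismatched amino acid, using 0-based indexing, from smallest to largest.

Scanning 0-based: 10: P/Q.

10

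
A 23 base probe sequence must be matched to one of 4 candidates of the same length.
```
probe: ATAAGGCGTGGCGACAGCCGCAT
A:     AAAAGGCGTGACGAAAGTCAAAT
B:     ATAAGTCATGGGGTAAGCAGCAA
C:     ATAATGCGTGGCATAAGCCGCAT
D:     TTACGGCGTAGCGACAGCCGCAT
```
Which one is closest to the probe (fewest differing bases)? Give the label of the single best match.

D

A differs at 6 bases; B differs at 7 bases; C differs at 4 bases; D differs at 3 bases. The closest is D.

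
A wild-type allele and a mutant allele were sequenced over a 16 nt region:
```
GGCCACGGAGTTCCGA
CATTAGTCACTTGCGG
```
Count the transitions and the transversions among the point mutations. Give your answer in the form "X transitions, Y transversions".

Transitions (purine↔purine or pyrimidine↔pyrimidine): 2 G→A, 3 C→T, 4 C→T, 16 A→G.
Transversions (purine↔pyrimidine): 1 G→C, 6 C→G, 7 G→T, 8 G→C, 10 G→C, 13 C→G.

4 transitions, 6 transversions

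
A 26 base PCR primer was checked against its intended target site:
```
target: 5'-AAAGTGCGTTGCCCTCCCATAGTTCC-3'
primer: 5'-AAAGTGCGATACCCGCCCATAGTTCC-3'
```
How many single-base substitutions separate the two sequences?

The sequences differ at bases 9, 11, 15 (1-based) — 3 in total.

3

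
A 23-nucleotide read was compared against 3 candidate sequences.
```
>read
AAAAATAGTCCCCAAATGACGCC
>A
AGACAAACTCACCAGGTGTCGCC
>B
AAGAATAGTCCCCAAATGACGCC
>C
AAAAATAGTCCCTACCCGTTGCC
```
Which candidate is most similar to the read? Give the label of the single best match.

A differs at 8 sites; B differs at 1 site; C differs at 6 sites. The closest is B.

B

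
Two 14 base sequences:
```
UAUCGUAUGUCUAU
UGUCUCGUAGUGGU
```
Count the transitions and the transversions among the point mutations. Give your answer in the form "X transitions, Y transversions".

6 transitions, 3 transversions

Transitions (purine↔purine or pyrimidine↔pyrimidine): 2 A→G, 6 U→C, 7 A→G, 9 G→A, 11 C→U, 13 A→G.
Transversions (purine↔pyrimidine): 5 G→U, 10 U→G, 12 U→G.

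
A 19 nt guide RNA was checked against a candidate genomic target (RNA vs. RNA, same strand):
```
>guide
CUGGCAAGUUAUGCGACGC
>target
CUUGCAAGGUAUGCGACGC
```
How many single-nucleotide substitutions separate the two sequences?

Comparing position by position, 2 bases differ: 3 (G/U), 9 (U/G).

2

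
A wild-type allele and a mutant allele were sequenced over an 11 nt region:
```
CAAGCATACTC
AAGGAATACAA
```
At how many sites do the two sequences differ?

Mismatches (1-based): site 1: C→A; site 3: A→G; site 5: C→A; site 10: T→A; site 11: C→A.

5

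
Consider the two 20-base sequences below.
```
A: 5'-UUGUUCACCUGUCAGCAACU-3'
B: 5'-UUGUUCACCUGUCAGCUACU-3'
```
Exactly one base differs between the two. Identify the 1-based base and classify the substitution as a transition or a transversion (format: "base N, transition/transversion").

The sequences differ only at base 17: A→U (purine→pyrimidine), a transversion.

base 17, transversion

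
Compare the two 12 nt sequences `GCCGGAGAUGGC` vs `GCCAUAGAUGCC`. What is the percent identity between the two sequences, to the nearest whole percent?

Mismatches at positions 4, 5, 11 (1-based): 3 of 12.
Identical positions: 9/12 = 75% → 75%.

75%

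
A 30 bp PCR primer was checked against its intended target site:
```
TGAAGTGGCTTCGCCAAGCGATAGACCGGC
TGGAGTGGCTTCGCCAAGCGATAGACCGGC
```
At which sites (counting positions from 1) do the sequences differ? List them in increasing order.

3

Differences at site 3 (A→G).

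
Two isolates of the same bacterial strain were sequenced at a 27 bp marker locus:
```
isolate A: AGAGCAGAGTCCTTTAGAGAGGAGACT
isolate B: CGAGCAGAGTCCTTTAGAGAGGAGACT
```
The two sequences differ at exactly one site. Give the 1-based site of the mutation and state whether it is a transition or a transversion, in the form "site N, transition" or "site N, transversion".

Site 1 changes A→C. A is a purine and C is a pyrimidine, so this is a transversion.

site 1, transversion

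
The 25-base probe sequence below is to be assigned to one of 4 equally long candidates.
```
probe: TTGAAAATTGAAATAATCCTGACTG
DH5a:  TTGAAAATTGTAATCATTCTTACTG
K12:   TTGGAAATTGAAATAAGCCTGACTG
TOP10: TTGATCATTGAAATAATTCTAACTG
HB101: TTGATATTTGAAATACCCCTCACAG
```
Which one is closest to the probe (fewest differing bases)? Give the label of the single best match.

K12

Hamming distances to probe — DH5a: 4; K12: 2; TOP10: 4; HB101: 6.
Smallest is K12 with 2 mismatches.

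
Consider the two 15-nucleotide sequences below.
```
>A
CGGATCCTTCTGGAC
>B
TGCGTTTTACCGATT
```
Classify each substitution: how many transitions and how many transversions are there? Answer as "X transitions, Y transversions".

7 transitions, 3 transversions

Transitions (purine↔purine or pyrimidine↔pyrimidine): 1 C→T, 4 A→G, 6 C→T, 7 C→T, 11 T→C, 13 G→A, 15 C→T.
Transversions (purine↔pyrimidine): 3 G→C, 9 T→A, 14 A→T.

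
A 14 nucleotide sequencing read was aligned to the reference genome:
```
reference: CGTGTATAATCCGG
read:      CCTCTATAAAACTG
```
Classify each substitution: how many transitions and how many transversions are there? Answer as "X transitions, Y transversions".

0 transitions, 5 transversions

Transitions (purine↔purine or pyrimidine↔pyrimidine): none.
Transversions (purine↔pyrimidine): 2 G→C, 4 G→C, 10 T→A, 11 C→A, 13 G→T.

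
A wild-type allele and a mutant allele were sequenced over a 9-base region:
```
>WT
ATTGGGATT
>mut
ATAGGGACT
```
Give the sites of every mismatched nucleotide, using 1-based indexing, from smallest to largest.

3, 8

Scanning 1-based: 3: T/A; 8: T/C.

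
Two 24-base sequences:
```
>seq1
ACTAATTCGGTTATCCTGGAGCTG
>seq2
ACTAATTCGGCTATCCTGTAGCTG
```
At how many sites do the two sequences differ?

2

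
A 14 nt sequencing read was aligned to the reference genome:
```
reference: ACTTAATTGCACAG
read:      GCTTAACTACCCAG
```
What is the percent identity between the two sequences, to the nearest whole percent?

4 positions differ (1, 7, 9, 11), so 10 of 14 match: 10/14 = 71.43%.

71%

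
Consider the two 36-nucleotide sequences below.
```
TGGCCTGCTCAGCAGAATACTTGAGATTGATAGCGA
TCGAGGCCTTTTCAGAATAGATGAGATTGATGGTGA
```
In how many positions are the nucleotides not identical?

Comparing position by position, 12 positions differ: 2 (G/C), 4 (C/A), 5 (C/G), 6 (T/G), 7 (G/C), 10 (C/T), 11 (A/T), 12 (G/T), 20 (C/G), 21 (T/A), 32 (A/G), 34 (C/T).

12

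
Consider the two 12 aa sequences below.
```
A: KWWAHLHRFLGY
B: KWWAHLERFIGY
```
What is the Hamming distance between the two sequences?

2

Mismatches (1-based): position 7: H→E; position 10: L→I.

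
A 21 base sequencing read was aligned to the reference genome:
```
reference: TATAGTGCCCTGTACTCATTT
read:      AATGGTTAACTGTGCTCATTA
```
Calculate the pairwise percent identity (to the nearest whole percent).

Mismatches at positions 1, 4, 7, 8, 9, 14, 21 (1-based): 7 of 21.
Identical positions: 14/21 = 66.67% → 67%.

67%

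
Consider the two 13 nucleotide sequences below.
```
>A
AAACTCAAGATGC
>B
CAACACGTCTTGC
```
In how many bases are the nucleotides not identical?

6

Comparing position by position, 6 bases differ: 1 (A/C), 5 (T/A), 7 (A/G), 8 (A/T), 9 (G/C), 10 (A/T).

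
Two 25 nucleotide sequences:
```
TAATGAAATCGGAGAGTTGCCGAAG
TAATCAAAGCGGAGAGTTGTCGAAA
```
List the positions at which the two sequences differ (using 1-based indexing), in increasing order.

5, 9, 20, 25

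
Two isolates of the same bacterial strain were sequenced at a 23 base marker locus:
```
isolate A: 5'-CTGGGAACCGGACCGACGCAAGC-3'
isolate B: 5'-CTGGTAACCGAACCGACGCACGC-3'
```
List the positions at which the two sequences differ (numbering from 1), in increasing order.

5, 11, 21

Scanning 1-based: 5: G/T; 11: G/A; 21: A/C.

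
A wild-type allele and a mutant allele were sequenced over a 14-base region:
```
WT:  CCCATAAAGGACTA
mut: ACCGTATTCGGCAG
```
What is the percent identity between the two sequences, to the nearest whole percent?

8 positions differ (1, 4, 7, 8, 9, 11, 13, 14), so 6 of 14 match: 6/14 = 42.86%.

43%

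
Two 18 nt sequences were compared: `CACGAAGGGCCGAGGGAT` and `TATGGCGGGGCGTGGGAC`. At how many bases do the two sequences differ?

7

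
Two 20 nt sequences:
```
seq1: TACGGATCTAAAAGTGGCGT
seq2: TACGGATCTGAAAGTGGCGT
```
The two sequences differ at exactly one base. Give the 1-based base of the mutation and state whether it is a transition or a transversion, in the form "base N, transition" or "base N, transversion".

Base 10 changes A→G. A is a purine and G is a purine, so this is a transition.

base 10, transition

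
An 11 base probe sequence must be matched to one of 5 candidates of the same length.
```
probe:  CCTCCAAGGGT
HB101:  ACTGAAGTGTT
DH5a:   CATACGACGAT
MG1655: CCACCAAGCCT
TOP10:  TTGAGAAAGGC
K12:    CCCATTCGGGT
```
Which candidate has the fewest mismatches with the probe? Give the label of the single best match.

HB101 differs at 6 sites; DH5a differs at 5 sites; MG1655 differs at 3 sites; TOP10 differs at 7 sites; K12 differs at 5 sites. The closest is MG1655.

MG1655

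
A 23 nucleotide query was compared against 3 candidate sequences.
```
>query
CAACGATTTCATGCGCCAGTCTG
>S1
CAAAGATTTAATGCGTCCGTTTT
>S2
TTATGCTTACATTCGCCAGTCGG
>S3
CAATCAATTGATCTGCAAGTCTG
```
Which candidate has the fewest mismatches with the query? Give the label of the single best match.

Hamming distances to query — S1: 6; S2: 7; S3: 7.
Smallest is S1 with 6 mismatches.

S1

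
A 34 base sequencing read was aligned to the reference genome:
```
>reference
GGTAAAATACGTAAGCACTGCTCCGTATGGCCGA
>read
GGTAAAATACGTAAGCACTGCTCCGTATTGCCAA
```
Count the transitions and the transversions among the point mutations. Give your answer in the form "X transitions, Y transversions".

1 transition, 1 transversion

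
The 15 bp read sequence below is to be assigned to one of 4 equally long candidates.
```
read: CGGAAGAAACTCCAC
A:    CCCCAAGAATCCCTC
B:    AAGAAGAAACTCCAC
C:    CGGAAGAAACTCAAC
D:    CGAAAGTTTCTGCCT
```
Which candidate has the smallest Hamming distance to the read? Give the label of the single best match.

Hamming distances to read — A: 8; B: 2; C: 1; D: 7.
Smallest is C with 1 mismatch.

C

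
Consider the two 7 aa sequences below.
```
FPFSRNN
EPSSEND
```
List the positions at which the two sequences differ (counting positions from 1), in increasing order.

1, 3, 5, 7

Scanning 1-based: 1: F/E; 3: F/S; 5: R/E; 7: N/D.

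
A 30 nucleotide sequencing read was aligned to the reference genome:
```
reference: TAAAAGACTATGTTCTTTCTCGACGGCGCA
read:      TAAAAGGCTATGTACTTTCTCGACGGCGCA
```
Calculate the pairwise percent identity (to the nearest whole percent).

Mismatches at positions 7, 14 (1-based): 2 of 30.
Identical positions: 28/30 = 93.33% → 93%.

93%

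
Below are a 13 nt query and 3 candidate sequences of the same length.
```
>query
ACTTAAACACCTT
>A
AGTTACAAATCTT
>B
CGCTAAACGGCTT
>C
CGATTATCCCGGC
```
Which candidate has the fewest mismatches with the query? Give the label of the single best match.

A

Hamming distances to query — A: 4; B: 5; C: 9.
Smallest is A with 4 mismatches.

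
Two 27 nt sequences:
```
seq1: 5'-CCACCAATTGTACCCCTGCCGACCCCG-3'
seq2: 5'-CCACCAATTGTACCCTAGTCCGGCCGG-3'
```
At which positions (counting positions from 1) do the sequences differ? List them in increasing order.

16, 17, 19, 21, 22, 23, 26

Scanning 1-based: 16: C/T; 17: T/A; 19: C/T; 21: G/C; 22: A/G; 23: C/G; 26: C/G.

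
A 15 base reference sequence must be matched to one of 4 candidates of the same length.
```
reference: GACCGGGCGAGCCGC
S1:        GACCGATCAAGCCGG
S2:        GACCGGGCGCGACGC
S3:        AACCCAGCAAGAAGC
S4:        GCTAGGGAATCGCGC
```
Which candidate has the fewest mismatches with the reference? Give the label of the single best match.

S2

S1 differs at 4 positions; S2 differs at 2 positions; S3 differs at 6 positions; S4 differs at 8 positions. The closest is S2.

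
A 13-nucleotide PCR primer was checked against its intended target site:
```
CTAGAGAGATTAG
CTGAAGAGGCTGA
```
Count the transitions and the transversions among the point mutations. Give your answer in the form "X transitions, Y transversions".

Mismatches (1-based):
position 3: A→G (purine→purine, transition)
position 4: G→A (purine→purine, transition)
position 9: A→G (purine→purine, transition)
position 10: T→C (pyrimidine→pyrimidine, transition)
position 12: A→G (purine→purine, transition)
position 13: G→A (purine→purine, transition)

6 transitions, 0 transversions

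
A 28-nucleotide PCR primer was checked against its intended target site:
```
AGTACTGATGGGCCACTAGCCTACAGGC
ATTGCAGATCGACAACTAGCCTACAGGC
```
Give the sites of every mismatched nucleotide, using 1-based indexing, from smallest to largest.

2, 4, 6, 10, 12, 14

Differences at site 2 (G→T), site 4 (A→G), site 6 (T→A), site 10 (G→C), site 12 (G→A), site 14 (C→A).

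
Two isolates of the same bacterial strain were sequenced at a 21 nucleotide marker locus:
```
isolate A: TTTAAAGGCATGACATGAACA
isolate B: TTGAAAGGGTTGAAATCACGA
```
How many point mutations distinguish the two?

7

Mismatches (1-based): site 3: T→G; site 9: C→G; site 10: A→T; site 14: C→A; site 17: G→C; site 19: A→C; site 20: C→G.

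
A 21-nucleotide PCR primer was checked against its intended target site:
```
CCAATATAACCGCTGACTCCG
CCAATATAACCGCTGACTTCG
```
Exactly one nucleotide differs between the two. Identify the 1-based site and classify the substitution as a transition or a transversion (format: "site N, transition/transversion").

site 19, transition

Site 19 changes C→T. C is a pyrimidine and T is a pyrimidine, so this is a transition.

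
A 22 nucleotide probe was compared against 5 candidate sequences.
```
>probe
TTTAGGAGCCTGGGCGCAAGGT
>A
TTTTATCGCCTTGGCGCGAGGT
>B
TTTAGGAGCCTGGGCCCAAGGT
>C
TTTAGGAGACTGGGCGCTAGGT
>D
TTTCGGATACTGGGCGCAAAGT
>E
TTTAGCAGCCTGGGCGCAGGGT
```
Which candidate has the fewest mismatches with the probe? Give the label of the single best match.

B

Hamming distances to probe — A: 6; B: 1; C: 2; D: 4; E: 2.
Smallest is B with 1 mismatch.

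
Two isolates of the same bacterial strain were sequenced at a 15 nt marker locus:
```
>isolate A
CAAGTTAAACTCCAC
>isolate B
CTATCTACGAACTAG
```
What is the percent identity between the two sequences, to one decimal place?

9 positions differ (2, 4, 5, 8, 9, 10, 11, 13, 15), so 6 of 15 match: 6/15 = 40%.

40.0%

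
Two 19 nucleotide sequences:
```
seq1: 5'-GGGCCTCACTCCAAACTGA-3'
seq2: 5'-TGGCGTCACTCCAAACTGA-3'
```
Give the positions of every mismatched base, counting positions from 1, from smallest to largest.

1, 5

Differences at position 1 (G→T), position 5 (C→G).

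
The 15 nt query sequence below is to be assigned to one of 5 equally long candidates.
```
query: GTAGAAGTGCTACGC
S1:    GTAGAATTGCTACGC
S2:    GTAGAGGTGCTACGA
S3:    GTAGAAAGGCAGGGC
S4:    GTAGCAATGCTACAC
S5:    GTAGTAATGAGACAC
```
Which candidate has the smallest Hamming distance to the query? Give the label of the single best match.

Hamming distances to query — S1: 1; S2: 2; S3: 5; S4: 3; S5: 5.
Smallest is S1 with 1 mismatch.

S1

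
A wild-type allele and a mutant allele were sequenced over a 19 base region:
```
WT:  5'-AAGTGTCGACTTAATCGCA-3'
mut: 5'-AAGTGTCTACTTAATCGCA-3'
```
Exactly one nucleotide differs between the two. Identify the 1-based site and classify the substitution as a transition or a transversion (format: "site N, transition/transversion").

site 8, transversion

Site 8 changes G→T. G is a purine and T is a pyrimidine, so this is a transversion.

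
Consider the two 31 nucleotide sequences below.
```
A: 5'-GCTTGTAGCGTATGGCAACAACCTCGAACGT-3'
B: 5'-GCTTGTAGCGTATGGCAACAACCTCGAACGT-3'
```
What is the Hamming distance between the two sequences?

0

The two sequences are identical at every position.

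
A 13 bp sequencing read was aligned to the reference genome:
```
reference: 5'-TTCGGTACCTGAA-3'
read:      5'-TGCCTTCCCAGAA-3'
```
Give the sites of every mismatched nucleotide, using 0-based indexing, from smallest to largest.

Differences at site 1 (T→G), site 3 (G→C), site 4 (G→T), site 6 (A→C), site 9 (T→A).

1, 3, 4, 6, 9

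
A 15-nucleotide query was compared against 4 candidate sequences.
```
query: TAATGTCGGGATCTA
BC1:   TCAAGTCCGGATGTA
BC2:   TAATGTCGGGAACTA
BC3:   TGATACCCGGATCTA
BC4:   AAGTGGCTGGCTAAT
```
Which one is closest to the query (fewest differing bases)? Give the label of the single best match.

BC1 differs at 4 bases; BC2 differs at 1 base; BC3 differs at 4 bases; BC4 differs at 8 bases. The closest is BC2.

BC2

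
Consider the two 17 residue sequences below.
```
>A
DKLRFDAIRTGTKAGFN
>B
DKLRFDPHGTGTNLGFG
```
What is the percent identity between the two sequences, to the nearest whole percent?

65%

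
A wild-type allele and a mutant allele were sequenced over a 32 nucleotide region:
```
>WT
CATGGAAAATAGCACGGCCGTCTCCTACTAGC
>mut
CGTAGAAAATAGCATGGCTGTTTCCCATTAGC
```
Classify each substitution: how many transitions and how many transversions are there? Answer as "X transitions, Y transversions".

Transitions (purine↔purine or pyrimidine↔pyrimidine): 2 A→G, 4 G→A, 15 C→T, 19 C→T, 22 C→T, 26 T→C, 28 C→T.
Transversions (purine↔pyrimidine): none.

7 transitions, 0 transversions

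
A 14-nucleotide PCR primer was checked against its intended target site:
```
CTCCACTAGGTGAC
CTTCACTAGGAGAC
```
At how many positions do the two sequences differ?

2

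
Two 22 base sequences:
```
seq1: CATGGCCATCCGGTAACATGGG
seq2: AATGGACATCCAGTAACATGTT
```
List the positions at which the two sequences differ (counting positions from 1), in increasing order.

1, 6, 12, 21, 22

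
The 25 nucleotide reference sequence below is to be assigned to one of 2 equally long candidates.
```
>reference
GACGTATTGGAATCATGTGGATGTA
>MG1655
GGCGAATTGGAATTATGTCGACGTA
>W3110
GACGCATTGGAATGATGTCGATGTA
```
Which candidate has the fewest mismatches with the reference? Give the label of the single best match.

MG1655 differs at 5 sites; W3110 differs at 3 sites. The closest is W3110.

W3110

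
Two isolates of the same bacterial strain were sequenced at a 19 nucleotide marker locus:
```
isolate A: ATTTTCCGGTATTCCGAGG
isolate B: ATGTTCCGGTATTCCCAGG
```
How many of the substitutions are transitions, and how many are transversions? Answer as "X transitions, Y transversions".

0 transitions, 2 transversions

Mismatches (1-based):
base 3: T→G (pyrimidine→purine, transversion)
base 16: G→C (purine→pyrimidine, transversion)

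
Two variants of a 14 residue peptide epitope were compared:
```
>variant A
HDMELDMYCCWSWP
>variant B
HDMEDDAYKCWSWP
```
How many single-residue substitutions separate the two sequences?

Comparing position by position, 3 positions differ: 5 (L/D), 7 (M/A), 9 (C/K).

3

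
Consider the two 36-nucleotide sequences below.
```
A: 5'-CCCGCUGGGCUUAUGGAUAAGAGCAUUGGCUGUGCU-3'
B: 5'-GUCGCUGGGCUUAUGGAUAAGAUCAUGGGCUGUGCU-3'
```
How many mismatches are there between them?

4

Comparing position by position, 4 positions differ: 1 (C/G), 2 (C/U), 23 (G/U), 27 (U/G).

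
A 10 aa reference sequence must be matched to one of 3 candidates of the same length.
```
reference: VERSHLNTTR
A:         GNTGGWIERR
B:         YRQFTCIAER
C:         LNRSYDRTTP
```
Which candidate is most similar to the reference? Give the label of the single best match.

C

Hamming distances to reference — A: 9; B: 9; C: 6.
Smallest is C with 6 mismatches.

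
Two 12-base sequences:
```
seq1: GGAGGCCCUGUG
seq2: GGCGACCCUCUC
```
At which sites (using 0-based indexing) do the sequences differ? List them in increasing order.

Scanning 0-based: 2: A/C; 4: G/A; 9: G/C; 11: G/C.

2, 4, 9, 11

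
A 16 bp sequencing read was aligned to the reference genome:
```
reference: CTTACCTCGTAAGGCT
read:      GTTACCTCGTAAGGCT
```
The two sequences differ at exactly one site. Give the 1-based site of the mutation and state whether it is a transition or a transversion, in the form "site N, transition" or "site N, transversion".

site 1, transversion

The sequences differ only at site 1: C→G (pyrimidine→purine), a transversion.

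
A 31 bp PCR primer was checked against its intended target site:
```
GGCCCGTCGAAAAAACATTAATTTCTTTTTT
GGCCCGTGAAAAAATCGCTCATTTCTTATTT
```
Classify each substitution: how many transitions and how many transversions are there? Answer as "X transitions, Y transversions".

3 transitions, 4 transversions

Mismatches (1-based):
base 8: C→G (pyrimidine→purine, transversion)
base 9: G→A (purine→purine, transition)
base 15: A→T (purine→pyrimidine, transversion)
base 17: A→G (purine→purine, transition)
base 18: T→C (pyrimidine→pyrimidine, transition)
base 20: A→C (purine→pyrimidine, transversion)
base 28: T→A (pyrimidine→purine, transversion)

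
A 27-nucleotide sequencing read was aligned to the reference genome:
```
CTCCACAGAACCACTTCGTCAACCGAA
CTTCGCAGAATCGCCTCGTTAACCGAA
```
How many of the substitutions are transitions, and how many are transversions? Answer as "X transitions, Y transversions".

6 transitions, 0 transversions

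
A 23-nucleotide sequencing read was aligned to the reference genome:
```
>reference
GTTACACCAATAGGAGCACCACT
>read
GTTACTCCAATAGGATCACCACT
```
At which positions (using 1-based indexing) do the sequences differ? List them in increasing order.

6, 16

Scanning 1-based: 6: A/T; 16: G/T.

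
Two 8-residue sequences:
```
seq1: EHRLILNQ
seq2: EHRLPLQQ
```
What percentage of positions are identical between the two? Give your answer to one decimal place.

75.0%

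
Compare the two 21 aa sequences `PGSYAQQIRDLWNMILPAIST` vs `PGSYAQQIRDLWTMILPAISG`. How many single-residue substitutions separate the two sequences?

2

Comparing position by position, 2 residues differ: 13 (N/T), 21 (T/G).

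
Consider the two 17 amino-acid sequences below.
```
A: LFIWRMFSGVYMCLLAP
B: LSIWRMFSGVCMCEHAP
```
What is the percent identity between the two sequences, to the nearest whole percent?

76%

Mismatches at positions 2, 11, 14, 15 (1-based): 4 of 17.
Identical positions: 13/17 = 76.47% → 76%.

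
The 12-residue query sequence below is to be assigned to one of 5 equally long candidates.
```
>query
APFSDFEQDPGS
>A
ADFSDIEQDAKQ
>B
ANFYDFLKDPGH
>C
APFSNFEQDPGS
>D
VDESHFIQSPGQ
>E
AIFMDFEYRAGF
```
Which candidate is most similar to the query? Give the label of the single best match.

Hamming distances to query — A: 5; B: 5; C: 1; D: 7; E: 6.
Smallest is C with 1 mismatch.

C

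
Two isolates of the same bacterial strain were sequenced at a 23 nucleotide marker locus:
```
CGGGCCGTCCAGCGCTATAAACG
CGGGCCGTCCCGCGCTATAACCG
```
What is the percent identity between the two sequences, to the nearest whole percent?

91%

2 positions differ (11, 21), so 21 of 23 match: 21/23 = 91.3%.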